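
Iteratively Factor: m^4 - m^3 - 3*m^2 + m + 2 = (m - 1)*(m^3 - 3*m - 2) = (m - 2)*(m - 1)*(m^2 + 2*m + 1) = (m - 2)*(m - 1)*(m + 1)*(m + 1)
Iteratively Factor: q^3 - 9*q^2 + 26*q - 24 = (q - 2)*(q^2 - 7*q + 12) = (q - 4)*(q - 2)*(q - 3)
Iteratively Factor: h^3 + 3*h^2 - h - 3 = (h + 3)*(h^2 - 1) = (h - 1)*(h + 3)*(h + 1)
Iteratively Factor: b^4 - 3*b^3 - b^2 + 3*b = (b - 1)*(b^3 - 2*b^2 - 3*b) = (b - 1)*(b + 1)*(b^2 - 3*b) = b*(b - 1)*(b + 1)*(b - 3)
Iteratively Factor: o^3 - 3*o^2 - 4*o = (o - 4)*(o^2 + o) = (o - 4)*(o + 1)*(o)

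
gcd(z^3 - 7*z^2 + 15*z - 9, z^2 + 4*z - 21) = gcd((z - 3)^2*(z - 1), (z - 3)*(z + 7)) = z - 3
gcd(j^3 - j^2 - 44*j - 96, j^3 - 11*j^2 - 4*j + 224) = j^2 - 4*j - 32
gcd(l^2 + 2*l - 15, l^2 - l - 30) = l + 5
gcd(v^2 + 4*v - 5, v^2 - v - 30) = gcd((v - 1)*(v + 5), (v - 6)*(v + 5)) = v + 5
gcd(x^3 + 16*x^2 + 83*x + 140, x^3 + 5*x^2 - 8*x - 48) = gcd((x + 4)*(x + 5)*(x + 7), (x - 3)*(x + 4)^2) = x + 4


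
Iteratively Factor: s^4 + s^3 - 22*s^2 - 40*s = (s + 2)*(s^3 - s^2 - 20*s) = (s - 5)*(s + 2)*(s^2 + 4*s) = s*(s - 5)*(s + 2)*(s + 4)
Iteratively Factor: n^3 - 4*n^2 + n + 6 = (n + 1)*(n^2 - 5*n + 6) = (n - 3)*(n + 1)*(n - 2)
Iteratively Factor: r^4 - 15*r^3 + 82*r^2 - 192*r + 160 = (r - 4)*(r^3 - 11*r^2 + 38*r - 40) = (r - 5)*(r - 4)*(r^2 - 6*r + 8) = (r - 5)*(r - 4)*(r - 2)*(r - 4)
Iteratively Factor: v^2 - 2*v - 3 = (v - 3)*(v + 1)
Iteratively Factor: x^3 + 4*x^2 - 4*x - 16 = (x + 2)*(x^2 + 2*x - 8) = (x + 2)*(x + 4)*(x - 2)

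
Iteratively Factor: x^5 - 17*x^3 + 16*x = (x - 1)*(x^4 + x^3 - 16*x^2 - 16*x) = x*(x - 1)*(x^3 + x^2 - 16*x - 16) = x*(x - 1)*(x + 1)*(x^2 - 16) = x*(x - 1)*(x + 1)*(x + 4)*(x - 4)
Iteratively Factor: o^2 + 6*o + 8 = (o + 2)*(o + 4)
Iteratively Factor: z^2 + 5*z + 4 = (z + 4)*(z + 1)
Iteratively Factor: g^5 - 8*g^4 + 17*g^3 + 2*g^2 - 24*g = (g - 4)*(g^4 - 4*g^3 + g^2 + 6*g) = g*(g - 4)*(g^3 - 4*g^2 + g + 6) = g*(g - 4)*(g - 2)*(g^2 - 2*g - 3) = g*(g - 4)*(g - 2)*(g + 1)*(g - 3)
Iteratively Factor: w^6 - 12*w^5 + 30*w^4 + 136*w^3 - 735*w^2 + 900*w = (w + 4)*(w^5 - 16*w^4 + 94*w^3 - 240*w^2 + 225*w) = w*(w + 4)*(w^4 - 16*w^3 + 94*w^2 - 240*w + 225) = w*(w - 3)*(w + 4)*(w^3 - 13*w^2 + 55*w - 75) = w*(w - 3)^2*(w + 4)*(w^2 - 10*w + 25) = w*(w - 5)*(w - 3)^2*(w + 4)*(w - 5)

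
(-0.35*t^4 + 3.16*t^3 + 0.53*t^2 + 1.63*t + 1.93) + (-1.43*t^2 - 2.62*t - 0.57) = -0.35*t^4 + 3.16*t^3 - 0.9*t^2 - 0.99*t + 1.36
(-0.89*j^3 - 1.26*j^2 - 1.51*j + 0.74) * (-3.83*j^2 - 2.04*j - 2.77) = 3.4087*j^5 + 6.6414*j^4 + 10.819*j^3 + 3.7364*j^2 + 2.6731*j - 2.0498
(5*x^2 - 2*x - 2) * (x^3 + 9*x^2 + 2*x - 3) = 5*x^5 + 43*x^4 - 10*x^3 - 37*x^2 + 2*x + 6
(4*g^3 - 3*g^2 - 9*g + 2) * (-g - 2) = -4*g^4 - 5*g^3 + 15*g^2 + 16*g - 4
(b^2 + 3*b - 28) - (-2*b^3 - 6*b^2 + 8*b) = 2*b^3 + 7*b^2 - 5*b - 28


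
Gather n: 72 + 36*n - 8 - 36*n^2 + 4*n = -36*n^2 + 40*n + 64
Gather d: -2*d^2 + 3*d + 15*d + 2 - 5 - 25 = -2*d^2 + 18*d - 28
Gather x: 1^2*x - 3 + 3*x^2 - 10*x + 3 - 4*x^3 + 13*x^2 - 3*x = -4*x^3 + 16*x^2 - 12*x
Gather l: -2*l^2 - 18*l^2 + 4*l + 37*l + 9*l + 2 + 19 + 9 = -20*l^2 + 50*l + 30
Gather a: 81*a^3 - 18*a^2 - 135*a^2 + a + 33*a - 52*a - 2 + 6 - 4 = 81*a^3 - 153*a^2 - 18*a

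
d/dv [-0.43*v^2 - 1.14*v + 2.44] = -0.86*v - 1.14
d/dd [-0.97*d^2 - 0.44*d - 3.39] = -1.94*d - 0.44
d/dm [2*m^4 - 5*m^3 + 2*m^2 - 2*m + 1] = 8*m^3 - 15*m^2 + 4*m - 2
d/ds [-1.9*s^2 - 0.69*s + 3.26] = -3.8*s - 0.69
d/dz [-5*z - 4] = -5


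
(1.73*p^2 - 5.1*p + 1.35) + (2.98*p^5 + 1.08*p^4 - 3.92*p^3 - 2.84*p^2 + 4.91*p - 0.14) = 2.98*p^5 + 1.08*p^4 - 3.92*p^3 - 1.11*p^2 - 0.19*p + 1.21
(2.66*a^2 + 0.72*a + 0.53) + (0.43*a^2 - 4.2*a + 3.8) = 3.09*a^2 - 3.48*a + 4.33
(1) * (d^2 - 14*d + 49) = d^2 - 14*d + 49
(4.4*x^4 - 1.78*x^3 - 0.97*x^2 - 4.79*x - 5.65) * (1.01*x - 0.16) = 4.444*x^5 - 2.5018*x^4 - 0.6949*x^3 - 4.6827*x^2 - 4.9401*x + 0.904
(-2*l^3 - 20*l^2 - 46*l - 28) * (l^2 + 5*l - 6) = -2*l^5 - 30*l^4 - 134*l^3 - 138*l^2 + 136*l + 168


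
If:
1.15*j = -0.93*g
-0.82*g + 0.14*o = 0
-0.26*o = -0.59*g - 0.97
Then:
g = 1.04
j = -0.84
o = 6.09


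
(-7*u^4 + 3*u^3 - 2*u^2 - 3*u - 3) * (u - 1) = -7*u^5 + 10*u^4 - 5*u^3 - u^2 + 3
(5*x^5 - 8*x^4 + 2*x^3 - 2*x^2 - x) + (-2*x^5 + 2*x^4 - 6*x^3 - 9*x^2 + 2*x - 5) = 3*x^5 - 6*x^4 - 4*x^3 - 11*x^2 + x - 5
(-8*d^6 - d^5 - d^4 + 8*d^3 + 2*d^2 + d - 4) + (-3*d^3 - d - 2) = -8*d^6 - d^5 - d^4 + 5*d^3 + 2*d^2 - 6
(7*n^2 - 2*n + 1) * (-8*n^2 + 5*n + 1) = -56*n^4 + 51*n^3 - 11*n^2 + 3*n + 1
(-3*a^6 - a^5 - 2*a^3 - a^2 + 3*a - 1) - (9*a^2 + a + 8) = -3*a^6 - a^5 - 2*a^3 - 10*a^2 + 2*a - 9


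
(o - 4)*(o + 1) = o^2 - 3*o - 4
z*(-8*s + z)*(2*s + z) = -16*s^2*z - 6*s*z^2 + z^3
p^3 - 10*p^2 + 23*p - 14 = (p - 7)*(p - 2)*(p - 1)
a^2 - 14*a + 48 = (a - 8)*(a - 6)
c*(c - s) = c^2 - c*s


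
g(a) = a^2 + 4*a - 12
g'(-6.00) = -8.00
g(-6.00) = 0.00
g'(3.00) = 10.00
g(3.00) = 9.00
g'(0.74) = 5.48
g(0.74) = -8.49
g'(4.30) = 12.60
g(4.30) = 23.69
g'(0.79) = 5.58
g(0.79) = -8.22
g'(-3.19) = -2.38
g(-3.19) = -14.58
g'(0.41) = 4.82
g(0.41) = -10.19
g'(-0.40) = 3.20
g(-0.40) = -13.44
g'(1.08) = 6.16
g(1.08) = -6.51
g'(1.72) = 7.44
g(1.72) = -2.16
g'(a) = 2*a + 4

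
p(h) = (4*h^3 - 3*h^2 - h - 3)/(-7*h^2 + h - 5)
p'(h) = (14*h - 1)*(4*h^3 - 3*h^2 - h - 3)/(-7*h^2 + h - 5)^2 + (12*h^2 - 6*h - 1)/(-7*h^2 + h - 5)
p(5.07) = -2.42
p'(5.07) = -0.60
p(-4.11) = 2.57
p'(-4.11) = -0.60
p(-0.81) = 0.60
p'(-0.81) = -0.41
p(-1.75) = 1.13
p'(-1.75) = -0.62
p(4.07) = -1.82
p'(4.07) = -0.61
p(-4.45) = 2.77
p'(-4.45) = -0.59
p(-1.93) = 1.24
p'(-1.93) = -0.62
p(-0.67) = 0.55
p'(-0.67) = -0.30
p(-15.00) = 8.88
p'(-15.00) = -0.57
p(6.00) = -2.98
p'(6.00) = -0.59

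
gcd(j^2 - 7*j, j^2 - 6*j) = j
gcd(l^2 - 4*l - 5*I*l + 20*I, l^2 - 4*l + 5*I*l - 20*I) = l - 4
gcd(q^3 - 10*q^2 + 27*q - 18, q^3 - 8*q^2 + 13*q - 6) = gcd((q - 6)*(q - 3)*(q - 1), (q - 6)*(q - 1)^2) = q^2 - 7*q + 6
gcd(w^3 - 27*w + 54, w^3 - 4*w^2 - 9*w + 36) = w - 3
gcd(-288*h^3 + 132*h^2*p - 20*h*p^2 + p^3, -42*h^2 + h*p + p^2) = -6*h + p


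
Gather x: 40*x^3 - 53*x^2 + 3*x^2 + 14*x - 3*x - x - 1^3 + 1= 40*x^3 - 50*x^2 + 10*x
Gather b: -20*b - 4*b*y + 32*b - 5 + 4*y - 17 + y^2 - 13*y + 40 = b*(12 - 4*y) + y^2 - 9*y + 18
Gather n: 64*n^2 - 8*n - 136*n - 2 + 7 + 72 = 64*n^2 - 144*n + 77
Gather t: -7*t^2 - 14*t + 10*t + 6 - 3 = -7*t^2 - 4*t + 3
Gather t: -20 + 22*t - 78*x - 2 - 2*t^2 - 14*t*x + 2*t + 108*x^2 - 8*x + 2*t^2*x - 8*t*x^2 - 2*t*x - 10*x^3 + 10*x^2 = t^2*(2*x - 2) + t*(-8*x^2 - 16*x + 24) - 10*x^3 + 118*x^2 - 86*x - 22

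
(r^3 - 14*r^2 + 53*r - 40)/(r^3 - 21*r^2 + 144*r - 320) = (r - 1)/(r - 8)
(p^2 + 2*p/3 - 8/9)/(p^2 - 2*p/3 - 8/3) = (p - 2/3)/(p - 2)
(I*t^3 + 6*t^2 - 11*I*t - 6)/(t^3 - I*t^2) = I + 5/t - 6*I/t^2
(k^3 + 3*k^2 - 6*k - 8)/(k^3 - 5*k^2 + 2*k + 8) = (k + 4)/(k - 4)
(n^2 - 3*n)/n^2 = (n - 3)/n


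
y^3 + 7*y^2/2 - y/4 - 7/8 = (y - 1/2)*(y + 1/2)*(y + 7/2)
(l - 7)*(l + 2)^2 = l^3 - 3*l^2 - 24*l - 28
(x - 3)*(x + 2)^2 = x^3 + x^2 - 8*x - 12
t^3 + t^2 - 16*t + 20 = (t - 2)^2*(t + 5)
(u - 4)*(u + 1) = u^2 - 3*u - 4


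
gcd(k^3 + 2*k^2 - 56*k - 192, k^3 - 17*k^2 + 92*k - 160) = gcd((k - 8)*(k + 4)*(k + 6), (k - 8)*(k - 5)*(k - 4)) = k - 8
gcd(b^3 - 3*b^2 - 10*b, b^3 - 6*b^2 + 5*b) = b^2 - 5*b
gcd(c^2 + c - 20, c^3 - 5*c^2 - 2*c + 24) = c - 4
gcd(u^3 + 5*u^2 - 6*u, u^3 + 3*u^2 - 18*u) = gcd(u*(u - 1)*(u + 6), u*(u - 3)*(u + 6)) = u^2 + 6*u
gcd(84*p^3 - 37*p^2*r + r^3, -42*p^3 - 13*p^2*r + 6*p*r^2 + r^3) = 21*p^2 - 4*p*r - r^2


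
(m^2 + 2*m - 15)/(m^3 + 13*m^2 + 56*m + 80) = (m - 3)/(m^2 + 8*m + 16)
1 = 1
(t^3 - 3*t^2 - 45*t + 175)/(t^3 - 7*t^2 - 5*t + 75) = (t + 7)/(t + 3)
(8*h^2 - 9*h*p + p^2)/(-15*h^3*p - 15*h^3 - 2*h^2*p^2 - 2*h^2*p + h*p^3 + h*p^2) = (-8*h^2 + 9*h*p - p^2)/(h*(15*h^2*p + 15*h^2 + 2*h*p^2 + 2*h*p - p^3 - p^2))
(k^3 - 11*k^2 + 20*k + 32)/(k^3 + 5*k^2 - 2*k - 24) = (k^3 - 11*k^2 + 20*k + 32)/(k^3 + 5*k^2 - 2*k - 24)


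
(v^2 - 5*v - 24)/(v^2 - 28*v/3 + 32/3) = 3*(v + 3)/(3*v - 4)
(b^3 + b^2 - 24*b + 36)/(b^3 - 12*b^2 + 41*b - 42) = (b + 6)/(b - 7)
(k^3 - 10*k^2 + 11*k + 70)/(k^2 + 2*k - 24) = (k^3 - 10*k^2 + 11*k + 70)/(k^2 + 2*k - 24)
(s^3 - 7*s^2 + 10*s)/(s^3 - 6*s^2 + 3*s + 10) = s/(s + 1)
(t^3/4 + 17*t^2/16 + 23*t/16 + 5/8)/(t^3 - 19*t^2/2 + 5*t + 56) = (4*t^2 + 9*t + 5)/(8*(2*t^2 - 23*t + 56))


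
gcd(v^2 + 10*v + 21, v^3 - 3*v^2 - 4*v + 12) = 1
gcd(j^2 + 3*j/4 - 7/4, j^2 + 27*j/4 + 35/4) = j + 7/4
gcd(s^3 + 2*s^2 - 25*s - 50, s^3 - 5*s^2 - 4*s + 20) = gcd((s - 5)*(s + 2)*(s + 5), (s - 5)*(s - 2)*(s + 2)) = s^2 - 3*s - 10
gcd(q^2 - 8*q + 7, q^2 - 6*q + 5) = q - 1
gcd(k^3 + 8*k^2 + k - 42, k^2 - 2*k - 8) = 1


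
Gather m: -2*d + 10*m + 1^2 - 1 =-2*d + 10*m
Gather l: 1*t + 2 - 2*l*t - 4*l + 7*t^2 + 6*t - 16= l*(-2*t - 4) + 7*t^2 + 7*t - 14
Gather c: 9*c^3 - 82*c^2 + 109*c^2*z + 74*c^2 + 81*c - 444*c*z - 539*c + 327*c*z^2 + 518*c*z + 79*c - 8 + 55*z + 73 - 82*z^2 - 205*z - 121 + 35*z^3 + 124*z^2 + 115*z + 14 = 9*c^3 + c^2*(109*z - 8) + c*(327*z^2 + 74*z - 379) + 35*z^3 + 42*z^2 - 35*z - 42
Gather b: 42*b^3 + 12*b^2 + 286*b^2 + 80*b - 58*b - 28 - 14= 42*b^3 + 298*b^2 + 22*b - 42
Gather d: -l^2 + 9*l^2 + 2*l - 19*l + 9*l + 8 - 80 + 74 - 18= 8*l^2 - 8*l - 16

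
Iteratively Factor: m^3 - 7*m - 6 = (m + 1)*(m^2 - m - 6) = (m - 3)*(m + 1)*(m + 2)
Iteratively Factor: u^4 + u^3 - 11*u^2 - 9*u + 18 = (u + 3)*(u^3 - 2*u^2 - 5*u + 6) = (u - 1)*(u + 3)*(u^2 - u - 6) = (u - 1)*(u + 2)*(u + 3)*(u - 3)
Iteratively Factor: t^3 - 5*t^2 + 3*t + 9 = (t + 1)*(t^2 - 6*t + 9) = (t - 3)*(t + 1)*(t - 3)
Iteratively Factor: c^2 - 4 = (c + 2)*(c - 2)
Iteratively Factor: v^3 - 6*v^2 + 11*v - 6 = (v - 3)*(v^2 - 3*v + 2) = (v - 3)*(v - 1)*(v - 2)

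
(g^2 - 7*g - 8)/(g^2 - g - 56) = (g + 1)/(g + 7)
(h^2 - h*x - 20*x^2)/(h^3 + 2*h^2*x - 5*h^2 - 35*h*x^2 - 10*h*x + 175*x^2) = (h + 4*x)/(h^2 + 7*h*x - 5*h - 35*x)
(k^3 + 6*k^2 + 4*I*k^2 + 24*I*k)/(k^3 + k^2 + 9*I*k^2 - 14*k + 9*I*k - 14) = k*(k^2 + 2*k*(3 + 2*I) + 24*I)/(k^3 + k^2*(1 + 9*I) + k*(-14 + 9*I) - 14)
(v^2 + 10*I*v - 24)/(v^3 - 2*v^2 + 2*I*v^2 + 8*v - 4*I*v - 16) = (v + 6*I)/(v^2 - 2*v*(1 + I) + 4*I)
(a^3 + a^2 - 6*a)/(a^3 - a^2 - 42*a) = (-a^2 - a + 6)/(-a^2 + a + 42)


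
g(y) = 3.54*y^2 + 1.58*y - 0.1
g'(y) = 7.08*y + 1.58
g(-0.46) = -0.08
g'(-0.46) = -1.68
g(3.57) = 50.66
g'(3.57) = 26.86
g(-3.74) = 43.51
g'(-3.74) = -24.90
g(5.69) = 123.50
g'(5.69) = 41.87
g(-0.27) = -0.27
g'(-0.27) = -0.33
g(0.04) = -0.03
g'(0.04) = 1.86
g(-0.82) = 0.98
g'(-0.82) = -4.23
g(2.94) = 35.14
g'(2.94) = 22.40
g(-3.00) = 27.02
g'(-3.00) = -19.66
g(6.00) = 136.82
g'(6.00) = 44.06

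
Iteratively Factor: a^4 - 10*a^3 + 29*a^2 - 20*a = (a)*(a^3 - 10*a^2 + 29*a - 20) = a*(a - 1)*(a^2 - 9*a + 20) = a*(a - 5)*(a - 1)*(a - 4)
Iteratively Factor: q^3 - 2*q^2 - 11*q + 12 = (q - 4)*(q^2 + 2*q - 3) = (q - 4)*(q + 3)*(q - 1)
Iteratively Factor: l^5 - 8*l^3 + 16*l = (l - 2)*(l^4 + 2*l^3 - 4*l^2 - 8*l) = (l - 2)^2*(l^3 + 4*l^2 + 4*l) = (l - 2)^2*(l + 2)*(l^2 + 2*l) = l*(l - 2)^2*(l + 2)*(l + 2)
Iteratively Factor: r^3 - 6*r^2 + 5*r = (r - 5)*(r^2 - r) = r*(r - 5)*(r - 1)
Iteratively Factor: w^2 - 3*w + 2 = (w - 1)*(w - 2)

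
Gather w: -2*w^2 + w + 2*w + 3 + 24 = -2*w^2 + 3*w + 27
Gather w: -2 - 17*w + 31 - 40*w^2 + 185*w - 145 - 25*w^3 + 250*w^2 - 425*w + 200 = -25*w^3 + 210*w^2 - 257*w + 84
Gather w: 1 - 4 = -3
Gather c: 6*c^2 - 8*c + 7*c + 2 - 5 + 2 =6*c^2 - c - 1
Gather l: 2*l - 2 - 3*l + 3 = 1 - l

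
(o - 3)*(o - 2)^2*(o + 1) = o^4 - 6*o^3 + 9*o^2 + 4*o - 12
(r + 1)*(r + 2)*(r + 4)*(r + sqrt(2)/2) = r^4 + sqrt(2)*r^3/2 + 7*r^3 + 7*sqrt(2)*r^2/2 + 14*r^2 + 8*r + 7*sqrt(2)*r + 4*sqrt(2)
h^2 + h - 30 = (h - 5)*(h + 6)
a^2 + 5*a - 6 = (a - 1)*(a + 6)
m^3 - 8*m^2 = m^2*(m - 8)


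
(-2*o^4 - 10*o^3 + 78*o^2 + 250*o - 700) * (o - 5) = -2*o^5 + 128*o^3 - 140*o^2 - 1950*o + 3500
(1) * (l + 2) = l + 2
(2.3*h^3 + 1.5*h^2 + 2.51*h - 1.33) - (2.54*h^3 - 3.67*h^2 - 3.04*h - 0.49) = -0.24*h^3 + 5.17*h^2 + 5.55*h - 0.84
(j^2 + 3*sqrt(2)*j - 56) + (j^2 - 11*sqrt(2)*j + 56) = 2*j^2 - 8*sqrt(2)*j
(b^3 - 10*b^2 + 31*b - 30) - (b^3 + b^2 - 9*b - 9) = -11*b^2 + 40*b - 21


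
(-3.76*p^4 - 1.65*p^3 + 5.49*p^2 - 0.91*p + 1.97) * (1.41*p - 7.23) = -5.3016*p^5 + 24.8583*p^4 + 19.6704*p^3 - 40.9758*p^2 + 9.357*p - 14.2431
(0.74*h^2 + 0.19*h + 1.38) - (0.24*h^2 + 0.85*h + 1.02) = 0.5*h^2 - 0.66*h + 0.36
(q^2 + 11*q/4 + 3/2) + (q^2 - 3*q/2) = 2*q^2 + 5*q/4 + 3/2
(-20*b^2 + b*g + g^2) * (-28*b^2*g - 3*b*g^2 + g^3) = 560*b^4*g + 32*b^3*g^2 - 51*b^2*g^3 - 2*b*g^4 + g^5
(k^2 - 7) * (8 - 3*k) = -3*k^3 + 8*k^2 + 21*k - 56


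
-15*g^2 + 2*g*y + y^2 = (-3*g + y)*(5*g + y)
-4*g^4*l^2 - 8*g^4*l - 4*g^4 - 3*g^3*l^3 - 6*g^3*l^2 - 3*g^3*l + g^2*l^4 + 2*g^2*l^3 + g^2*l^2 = (-4*g + l)*(g + l)*(g*l + g)^2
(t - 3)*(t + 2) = t^2 - t - 6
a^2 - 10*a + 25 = (a - 5)^2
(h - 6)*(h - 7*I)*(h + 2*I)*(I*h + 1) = I*h^4 + 6*h^3 - 6*I*h^3 - 36*h^2 + 9*I*h^2 + 14*h - 54*I*h - 84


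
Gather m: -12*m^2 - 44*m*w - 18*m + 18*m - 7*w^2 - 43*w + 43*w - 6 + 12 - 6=-12*m^2 - 44*m*w - 7*w^2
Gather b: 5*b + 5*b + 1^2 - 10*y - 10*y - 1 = 10*b - 20*y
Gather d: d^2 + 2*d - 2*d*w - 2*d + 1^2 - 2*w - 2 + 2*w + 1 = d^2 - 2*d*w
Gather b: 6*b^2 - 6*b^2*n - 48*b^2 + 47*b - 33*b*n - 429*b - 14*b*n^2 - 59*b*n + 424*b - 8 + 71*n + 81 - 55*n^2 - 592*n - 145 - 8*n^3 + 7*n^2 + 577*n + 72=b^2*(-6*n - 42) + b*(-14*n^2 - 92*n + 42) - 8*n^3 - 48*n^2 + 56*n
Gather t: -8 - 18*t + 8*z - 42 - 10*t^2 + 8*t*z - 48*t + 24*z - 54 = -10*t^2 + t*(8*z - 66) + 32*z - 104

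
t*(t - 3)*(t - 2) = t^3 - 5*t^2 + 6*t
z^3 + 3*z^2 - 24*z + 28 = (z - 2)^2*(z + 7)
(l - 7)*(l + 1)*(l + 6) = l^3 - 43*l - 42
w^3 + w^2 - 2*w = w*(w - 1)*(w + 2)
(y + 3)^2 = y^2 + 6*y + 9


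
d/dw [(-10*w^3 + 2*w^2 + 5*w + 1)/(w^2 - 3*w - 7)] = (-10*w^4 + 60*w^3 + 199*w^2 - 30*w - 32)/(w^4 - 6*w^3 - 5*w^2 + 42*w + 49)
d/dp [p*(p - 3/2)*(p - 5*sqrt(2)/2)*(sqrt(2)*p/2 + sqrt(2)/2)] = 2*sqrt(2)*p^3 - 15*p^2/2 - 3*sqrt(2)*p^2/4 - 3*sqrt(2)*p/2 + 5*p/2 + 15/4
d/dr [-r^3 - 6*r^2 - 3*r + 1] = -3*r^2 - 12*r - 3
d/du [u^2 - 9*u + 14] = 2*u - 9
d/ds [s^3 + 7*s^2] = s*(3*s + 14)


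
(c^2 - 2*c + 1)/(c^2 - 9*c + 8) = (c - 1)/(c - 8)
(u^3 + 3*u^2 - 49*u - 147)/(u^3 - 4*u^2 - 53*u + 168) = (u^2 - 4*u - 21)/(u^2 - 11*u + 24)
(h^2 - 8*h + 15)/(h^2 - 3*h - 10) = (h - 3)/(h + 2)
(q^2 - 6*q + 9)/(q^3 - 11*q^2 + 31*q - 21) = (q - 3)/(q^2 - 8*q + 7)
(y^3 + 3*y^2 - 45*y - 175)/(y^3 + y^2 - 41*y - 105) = (y + 5)/(y + 3)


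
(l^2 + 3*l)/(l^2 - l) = (l + 3)/(l - 1)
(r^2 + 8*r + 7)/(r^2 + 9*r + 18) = (r^2 + 8*r + 7)/(r^2 + 9*r + 18)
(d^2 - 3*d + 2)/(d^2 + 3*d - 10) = (d - 1)/(d + 5)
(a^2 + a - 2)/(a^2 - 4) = (a - 1)/(a - 2)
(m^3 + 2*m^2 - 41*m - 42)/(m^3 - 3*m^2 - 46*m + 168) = (m + 1)/(m - 4)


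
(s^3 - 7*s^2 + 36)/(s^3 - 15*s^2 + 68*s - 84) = (s^2 - s - 6)/(s^2 - 9*s + 14)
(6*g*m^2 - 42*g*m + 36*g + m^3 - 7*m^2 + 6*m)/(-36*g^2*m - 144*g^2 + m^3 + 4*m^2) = (-m^2 + 7*m - 6)/(6*g*m + 24*g - m^2 - 4*m)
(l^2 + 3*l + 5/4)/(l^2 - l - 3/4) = (2*l + 5)/(2*l - 3)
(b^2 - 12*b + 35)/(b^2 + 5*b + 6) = (b^2 - 12*b + 35)/(b^2 + 5*b + 6)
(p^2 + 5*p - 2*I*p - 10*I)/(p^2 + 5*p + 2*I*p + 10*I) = (p - 2*I)/(p + 2*I)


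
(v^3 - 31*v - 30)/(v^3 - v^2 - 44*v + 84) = (v^2 + 6*v + 5)/(v^2 + 5*v - 14)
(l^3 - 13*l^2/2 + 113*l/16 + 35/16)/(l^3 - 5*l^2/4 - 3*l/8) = (4*l^2 - 27*l + 35)/(2*l*(2*l - 3))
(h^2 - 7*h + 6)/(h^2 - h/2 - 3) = 2*(-h^2 + 7*h - 6)/(-2*h^2 + h + 6)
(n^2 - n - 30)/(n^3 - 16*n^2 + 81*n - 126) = (n + 5)/(n^2 - 10*n + 21)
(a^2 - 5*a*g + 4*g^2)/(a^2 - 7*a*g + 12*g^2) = (a - g)/(a - 3*g)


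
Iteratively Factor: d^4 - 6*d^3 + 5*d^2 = (d - 1)*(d^3 - 5*d^2) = (d - 5)*(d - 1)*(d^2) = d*(d - 5)*(d - 1)*(d)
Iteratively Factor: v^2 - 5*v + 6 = (v - 2)*(v - 3)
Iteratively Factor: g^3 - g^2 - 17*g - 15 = (g + 3)*(g^2 - 4*g - 5) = (g - 5)*(g + 3)*(g + 1)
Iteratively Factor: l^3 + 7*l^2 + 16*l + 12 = (l + 3)*(l^2 + 4*l + 4) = (l + 2)*(l + 3)*(l + 2)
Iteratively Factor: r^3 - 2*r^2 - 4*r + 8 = (r - 2)*(r^2 - 4) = (r - 2)*(r + 2)*(r - 2)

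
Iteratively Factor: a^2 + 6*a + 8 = (a + 4)*(a + 2)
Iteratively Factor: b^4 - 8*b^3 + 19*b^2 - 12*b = (b - 4)*(b^3 - 4*b^2 + 3*b) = (b - 4)*(b - 3)*(b^2 - b) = (b - 4)*(b - 3)*(b - 1)*(b)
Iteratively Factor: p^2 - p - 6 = (p + 2)*(p - 3)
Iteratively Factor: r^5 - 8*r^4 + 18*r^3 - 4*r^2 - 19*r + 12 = (r - 1)*(r^4 - 7*r^3 + 11*r^2 + 7*r - 12) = (r - 1)*(r + 1)*(r^3 - 8*r^2 + 19*r - 12) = (r - 1)^2*(r + 1)*(r^2 - 7*r + 12) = (r - 3)*(r - 1)^2*(r + 1)*(r - 4)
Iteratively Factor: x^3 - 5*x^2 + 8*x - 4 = (x - 2)*(x^2 - 3*x + 2) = (x - 2)*(x - 1)*(x - 2)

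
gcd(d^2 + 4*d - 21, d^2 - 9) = d - 3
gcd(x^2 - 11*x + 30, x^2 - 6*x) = x - 6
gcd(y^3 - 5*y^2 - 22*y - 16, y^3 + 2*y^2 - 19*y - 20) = y + 1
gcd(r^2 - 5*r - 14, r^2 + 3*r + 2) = r + 2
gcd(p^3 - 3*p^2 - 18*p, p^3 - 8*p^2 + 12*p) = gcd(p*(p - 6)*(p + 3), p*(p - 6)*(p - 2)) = p^2 - 6*p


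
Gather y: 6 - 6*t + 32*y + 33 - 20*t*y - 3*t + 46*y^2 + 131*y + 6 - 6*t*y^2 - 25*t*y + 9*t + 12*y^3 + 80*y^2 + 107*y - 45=12*y^3 + y^2*(126 - 6*t) + y*(270 - 45*t)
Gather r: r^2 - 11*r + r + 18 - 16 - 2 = r^2 - 10*r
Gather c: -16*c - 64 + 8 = -16*c - 56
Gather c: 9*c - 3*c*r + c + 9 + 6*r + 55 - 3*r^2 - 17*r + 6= c*(10 - 3*r) - 3*r^2 - 11*r + 70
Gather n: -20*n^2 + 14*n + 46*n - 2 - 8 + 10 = -20*n^2 + 60*n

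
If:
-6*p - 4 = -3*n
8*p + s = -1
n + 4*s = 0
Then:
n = 52/45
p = -4/45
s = -13/45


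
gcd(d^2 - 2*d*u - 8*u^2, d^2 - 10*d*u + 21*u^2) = 1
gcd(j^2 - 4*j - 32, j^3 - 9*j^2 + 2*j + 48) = j - 8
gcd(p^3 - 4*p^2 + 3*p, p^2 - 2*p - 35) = 1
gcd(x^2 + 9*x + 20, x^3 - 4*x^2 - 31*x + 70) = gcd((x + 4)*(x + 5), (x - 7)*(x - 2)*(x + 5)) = x + 5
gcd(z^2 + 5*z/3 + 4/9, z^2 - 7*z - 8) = 1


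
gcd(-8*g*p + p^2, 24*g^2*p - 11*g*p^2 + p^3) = -8*g*p + p^2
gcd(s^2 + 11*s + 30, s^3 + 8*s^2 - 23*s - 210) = s + 6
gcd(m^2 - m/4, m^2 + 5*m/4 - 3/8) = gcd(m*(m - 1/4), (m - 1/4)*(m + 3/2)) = m - 1/4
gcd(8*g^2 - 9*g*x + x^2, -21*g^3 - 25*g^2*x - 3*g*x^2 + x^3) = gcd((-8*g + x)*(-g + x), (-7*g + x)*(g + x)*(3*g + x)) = 1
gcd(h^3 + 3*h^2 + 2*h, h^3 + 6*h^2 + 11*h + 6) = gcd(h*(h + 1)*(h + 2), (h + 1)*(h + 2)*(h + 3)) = h^2 + 3*h + 2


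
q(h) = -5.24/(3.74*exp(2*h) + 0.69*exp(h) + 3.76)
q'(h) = -5.24*(-7.48*exp(2*h) - 0.69*exp(h))/(3.74*exp(2*h) + 0.69*exp(h) + 3.76)^2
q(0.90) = -0.19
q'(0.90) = 0.31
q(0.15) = -0.55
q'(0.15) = 0.62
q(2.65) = -0.01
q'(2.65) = 0.01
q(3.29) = -0.00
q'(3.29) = 0.00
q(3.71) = -0.00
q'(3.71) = 0.00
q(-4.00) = -1.39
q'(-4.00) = 0.01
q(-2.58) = -1.37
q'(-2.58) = 0.03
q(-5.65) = -1.39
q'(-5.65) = 0.00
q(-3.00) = -1.38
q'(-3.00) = 0.02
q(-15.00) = -1.39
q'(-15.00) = 0.00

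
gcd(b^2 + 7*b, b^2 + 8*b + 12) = 1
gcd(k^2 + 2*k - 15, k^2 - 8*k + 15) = k - 3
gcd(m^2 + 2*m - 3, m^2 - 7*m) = 1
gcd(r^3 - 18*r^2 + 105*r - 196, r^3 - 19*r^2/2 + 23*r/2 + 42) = r^2 - 11*r + 28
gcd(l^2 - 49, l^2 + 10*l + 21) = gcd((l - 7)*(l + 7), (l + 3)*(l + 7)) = l + 7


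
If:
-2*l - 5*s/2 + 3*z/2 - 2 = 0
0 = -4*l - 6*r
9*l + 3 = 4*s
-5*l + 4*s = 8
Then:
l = 5/4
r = -5/6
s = 57/16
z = 143/16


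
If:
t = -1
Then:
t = -1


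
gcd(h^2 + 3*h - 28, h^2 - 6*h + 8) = h - 4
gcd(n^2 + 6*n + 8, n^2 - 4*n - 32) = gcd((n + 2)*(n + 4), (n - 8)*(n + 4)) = n + 4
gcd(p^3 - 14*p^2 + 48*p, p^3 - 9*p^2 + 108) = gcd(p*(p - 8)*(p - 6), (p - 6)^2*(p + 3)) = p - 6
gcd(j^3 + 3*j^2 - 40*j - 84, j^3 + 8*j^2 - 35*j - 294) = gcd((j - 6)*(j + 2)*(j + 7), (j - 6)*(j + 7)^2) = j^2 + j - 42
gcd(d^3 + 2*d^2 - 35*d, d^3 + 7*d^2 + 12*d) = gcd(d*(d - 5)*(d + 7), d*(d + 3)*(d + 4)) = d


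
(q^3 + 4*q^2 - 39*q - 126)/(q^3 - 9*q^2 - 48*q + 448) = (q^2 - 3*q - 18)/(q^2 - 16*q + 64)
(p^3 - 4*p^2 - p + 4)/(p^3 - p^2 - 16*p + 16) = (p + 1)/(p + 4)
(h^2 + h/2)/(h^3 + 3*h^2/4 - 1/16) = 8*h/(8*h^2 + 2*h - 1)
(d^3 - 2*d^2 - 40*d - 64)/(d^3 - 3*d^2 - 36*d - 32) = (d + 2)/(d + 1)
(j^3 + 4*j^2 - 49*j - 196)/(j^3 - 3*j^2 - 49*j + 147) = (j + 4)/(j - 3)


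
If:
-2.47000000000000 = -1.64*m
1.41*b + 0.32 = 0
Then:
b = -0.23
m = 1.51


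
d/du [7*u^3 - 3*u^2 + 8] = 3*u*(7*u - 2)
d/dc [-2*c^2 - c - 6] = -4*c - 1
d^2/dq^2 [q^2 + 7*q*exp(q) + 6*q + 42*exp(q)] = 7*q*exp(q) + 56*exp(q) + 2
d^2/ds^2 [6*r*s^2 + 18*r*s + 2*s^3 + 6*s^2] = 12*r + 12*s + 12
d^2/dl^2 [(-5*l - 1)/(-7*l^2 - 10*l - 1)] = 2*(4*(5*l + 1)*(7*l + 5)^2 - 3*(35*l + 19)*(7*l^2 + 10*l + 1))/(7*l^2 + 10*l + 1)^3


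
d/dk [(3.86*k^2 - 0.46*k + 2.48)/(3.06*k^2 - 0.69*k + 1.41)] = (-1.2558*k^2 - 4.2924*k + 1.0626)/(9.3636*k^4 - 4.2228*k^3 + 9.1053*k^2 - 1.9458*k + 1.9881)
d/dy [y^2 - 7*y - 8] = 2*y - 7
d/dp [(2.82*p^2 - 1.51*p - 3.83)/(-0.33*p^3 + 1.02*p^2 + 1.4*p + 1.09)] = (0.9306*p^4 - 0.9966*p^3 + 1.6965*p^2 + 13.9608*p + 3.7161)/(0.1089*p^6 - 0.6732*p^5 + 0.1164*p^4 + 2.1366*p^3 + 4.1836*p^2 + 3.052*p + 1.1881)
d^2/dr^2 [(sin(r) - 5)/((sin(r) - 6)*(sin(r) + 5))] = (-sin(r)^5 + 19*sin(r)^4 - 193*sin(r)^3 + 605*sin(r)^2 - 840*sin(r) - 370)/((sin(r) - 6)^3*(sin(r) + 5)^3)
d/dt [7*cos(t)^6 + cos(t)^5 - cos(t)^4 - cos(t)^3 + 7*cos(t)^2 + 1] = (-42*cos(t)^4 - 5*cos(t)^3 + 4*cos(t)^2 + 3*cos(t) - 14)*sin(t)*cos(t)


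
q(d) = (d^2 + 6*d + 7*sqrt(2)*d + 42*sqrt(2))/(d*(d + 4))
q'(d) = (2*d + 6 + 7*sqrt(2))/(d*(d + 4)) - (d^2 + 6*d + 7*sqrt(2)*d + 42*sqrt(2))/(d*(d + 4)^2) - (d^2 + 6*d + 7*sqrt(2)*d + 42*sqrt(2))/(d^2*(d + 4)) = (-7*sqrt(2)*d^2 - 2*d^2 - 84*sqrt(2)*d - 168*sqrt(2))/(d^2*(d^2 + 8*d + 16))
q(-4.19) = 12.98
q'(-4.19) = 80.86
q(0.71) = 21.29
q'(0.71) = -29.32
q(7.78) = 2.66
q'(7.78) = -0.22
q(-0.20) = -74.02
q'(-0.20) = -371.03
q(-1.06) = -14.01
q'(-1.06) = -12.87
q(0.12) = 124.03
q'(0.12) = -1031.02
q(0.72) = 21.00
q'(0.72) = -28.51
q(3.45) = 4.91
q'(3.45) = -1.19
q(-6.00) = 0.00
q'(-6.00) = 0.32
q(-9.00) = -0.06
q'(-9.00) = -0.07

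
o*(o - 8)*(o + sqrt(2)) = o^3 - 8*o^2 + sqrt(2)*o^2 - 8*sqrt(2)*o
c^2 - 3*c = c*(c - 3)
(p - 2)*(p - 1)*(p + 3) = p^3 - 7*p + 6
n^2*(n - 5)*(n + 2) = n^4 - 3*n^3 - 10*n^2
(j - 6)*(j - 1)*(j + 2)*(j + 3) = j^4 - 2*j^3 - 23*j^2 - 12*j + 36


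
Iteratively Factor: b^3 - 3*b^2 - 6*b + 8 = (b + 2)*(b^2 - 5*b + 4) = (b - 1)*(b + 2)*(b - 4)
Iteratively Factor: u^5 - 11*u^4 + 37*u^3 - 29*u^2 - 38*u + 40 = (u - 5)*(u^4 - 6*u^3 + 7*u^2 + 6*u - 8) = (u - 5)*(u + 1)*(u^3 - 7*u^2 + 14*u - 8) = (u - 5)*(u - 2)*(u + 1)*(u^2 - 5*u + 4) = (u - 5)*(u - 2)*(u - 1)*(u + 1)*(u - 4)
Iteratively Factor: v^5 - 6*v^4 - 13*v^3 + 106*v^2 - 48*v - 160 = (v + 4)*(v^4 - 10*v^3 + 27*v^2 - 2*v - 40) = (v + 1)*(v + 4)*(v^3 - 11*v^2 + 38*v - 40) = (v - 4)*(v + 1)*(v + 4)*(v^2 - 7*v + 10) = (v - 5)*(v - 4)*(v + 1)*(v + 4)*(v - 2)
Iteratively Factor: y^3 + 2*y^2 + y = (y)*(y^2 + 2*y + 1) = y*(y + 1)*(y + 1)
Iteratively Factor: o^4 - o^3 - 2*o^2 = (o)*(o^3 - o^2 - 2*o) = o*(o + 1)*(o^2 - 2*o) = o*(o - 2)*(o + 1)*(o)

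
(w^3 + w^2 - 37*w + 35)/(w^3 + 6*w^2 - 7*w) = (w - 5)/w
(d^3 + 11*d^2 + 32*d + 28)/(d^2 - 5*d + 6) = (d^3 + 11*d^2 + 32*d + 28)/(d^2 - 5*d + 6)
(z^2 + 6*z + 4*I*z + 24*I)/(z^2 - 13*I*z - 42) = (z^2 + z*(6 + 4*I) + 24*I)/(z^2 - 13*I*z - 42)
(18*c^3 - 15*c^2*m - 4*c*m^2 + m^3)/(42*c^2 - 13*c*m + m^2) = (3*c^2 - 2*c*m - m^2)/(7*c - m)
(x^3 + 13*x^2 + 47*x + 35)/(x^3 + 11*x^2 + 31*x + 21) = (x + 5)/(x + 3)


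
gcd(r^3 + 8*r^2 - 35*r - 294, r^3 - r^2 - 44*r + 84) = r^2 + r - 42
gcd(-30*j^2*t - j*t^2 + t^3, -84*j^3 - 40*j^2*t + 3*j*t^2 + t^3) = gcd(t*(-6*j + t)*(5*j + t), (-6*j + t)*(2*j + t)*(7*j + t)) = -6*j + t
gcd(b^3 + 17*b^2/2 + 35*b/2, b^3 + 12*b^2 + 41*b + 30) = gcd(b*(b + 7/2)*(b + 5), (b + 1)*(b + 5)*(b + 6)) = b + 5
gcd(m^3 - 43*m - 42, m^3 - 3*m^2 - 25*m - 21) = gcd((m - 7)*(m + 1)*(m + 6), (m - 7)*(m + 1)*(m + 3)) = m^2 - 6*m - 7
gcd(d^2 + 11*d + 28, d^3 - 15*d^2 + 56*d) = 1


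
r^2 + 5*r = r*(r + 5)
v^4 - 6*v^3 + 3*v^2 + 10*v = v*(v - 5)*(v - 2)*(v + 1)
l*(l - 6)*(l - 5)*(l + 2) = l^4 - 9*l^3 + 8*l^2 + 60*l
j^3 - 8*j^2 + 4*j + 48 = (j - 6)*(j - 4)*(j + 2)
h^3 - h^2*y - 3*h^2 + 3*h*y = h*(h - 3)*(h - y)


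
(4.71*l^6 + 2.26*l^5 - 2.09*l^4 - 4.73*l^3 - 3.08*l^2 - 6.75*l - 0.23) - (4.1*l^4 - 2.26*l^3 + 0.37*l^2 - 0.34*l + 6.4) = 4.71*l^6 + 2.26*l^5 - 6.19*l^4 - 2.47*l^3 - 3.45*l^2 - 6.41*l - 6.63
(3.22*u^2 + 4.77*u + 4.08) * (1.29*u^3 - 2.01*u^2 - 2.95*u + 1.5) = 4.1538*u^5 - 0.3189*u^4 - 13.8235*u^3 - 17.4423*u^2 - 4.881*u + 6.12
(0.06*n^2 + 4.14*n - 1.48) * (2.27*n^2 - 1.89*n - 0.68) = 0.1362*n^4 + 9.2844*n^3 - 11.225*n^2 - 0.0180000000000002*n + 1.0064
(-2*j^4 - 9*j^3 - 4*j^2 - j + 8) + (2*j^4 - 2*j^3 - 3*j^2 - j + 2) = -11*j^3 - 7*j^2 - 2*j + 10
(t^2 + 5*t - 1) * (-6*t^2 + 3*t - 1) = -6*t^4 - 27*t^3 + 20*t^2 - 8*t + 1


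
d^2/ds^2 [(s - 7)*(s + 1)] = 2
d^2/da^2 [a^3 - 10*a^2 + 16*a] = 6*a - 20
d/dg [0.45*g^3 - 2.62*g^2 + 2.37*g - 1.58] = 1.35*g^2 - 5.24*g + 2.37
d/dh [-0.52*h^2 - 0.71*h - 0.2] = -1.04*h - 0.71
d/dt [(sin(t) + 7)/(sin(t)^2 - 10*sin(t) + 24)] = (-14*sin(t) + cos(t)^2 + 93)*cos(t)/(sin(t)^2 - 10*sin(t) + 24)^2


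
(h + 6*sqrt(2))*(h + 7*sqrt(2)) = h^2 + 13*sqrt(2)*h + 84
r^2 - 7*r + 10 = (r - 5)*(r - 2)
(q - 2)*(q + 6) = q^2 + 4*q - 12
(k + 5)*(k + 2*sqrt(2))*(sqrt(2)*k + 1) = sqrt(2)*k^3 + 5*k^2 + 5*sqrt(2)*k^2 + 2*sqrt(2)*k + 25*k + 10*sqrt(2)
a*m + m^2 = m*(a + m)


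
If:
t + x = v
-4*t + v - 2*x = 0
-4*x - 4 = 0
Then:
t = 1/3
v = -2/3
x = -1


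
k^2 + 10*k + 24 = (k + 4)*(k + 6)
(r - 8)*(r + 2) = r^2 - 6*r - 16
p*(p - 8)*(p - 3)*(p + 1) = p^4 - 10*p^3 + 13*p^2 + 24*p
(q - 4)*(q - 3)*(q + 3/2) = q^3 - 11*q^2/2 + 3*q/2 + 18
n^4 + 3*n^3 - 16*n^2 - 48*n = n*(n - 4)*(n + 3)*(n + 4)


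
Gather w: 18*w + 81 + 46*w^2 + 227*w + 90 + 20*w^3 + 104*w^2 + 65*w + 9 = 20*w^3 + 150*w^2 + 310*w + 180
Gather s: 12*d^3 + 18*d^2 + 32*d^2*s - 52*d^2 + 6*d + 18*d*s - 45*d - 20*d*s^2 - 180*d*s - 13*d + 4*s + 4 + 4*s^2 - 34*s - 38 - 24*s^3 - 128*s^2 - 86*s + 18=12*d^3 - 34*d^2 - 52*d - 24*s^3 + s^2*(-20*d - 124) + s*(32*d^2 - 162*d - 116) - 16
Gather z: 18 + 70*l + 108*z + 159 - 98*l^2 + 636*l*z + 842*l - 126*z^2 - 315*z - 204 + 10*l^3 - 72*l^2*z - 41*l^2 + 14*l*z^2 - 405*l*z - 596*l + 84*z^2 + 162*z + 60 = 10*l^3 - 139*l^2 + 316*l + z^2*(14*l - 42) + z*(-72*l^2 + 231*l - 45) + 33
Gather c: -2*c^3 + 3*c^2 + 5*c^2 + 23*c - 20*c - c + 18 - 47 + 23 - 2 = -2*c^3 + 8*c^2 + 2*c - 8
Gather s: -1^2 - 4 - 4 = -9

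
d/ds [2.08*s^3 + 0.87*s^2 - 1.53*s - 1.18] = 6.24*s^2 + 1.74*s - 1.53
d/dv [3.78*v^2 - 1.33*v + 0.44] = 7.56*v - 1.33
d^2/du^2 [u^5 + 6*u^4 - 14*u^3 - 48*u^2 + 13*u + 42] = 20*u^3 + 72*u^2 - 84*u - 96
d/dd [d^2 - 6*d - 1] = 2*d - 6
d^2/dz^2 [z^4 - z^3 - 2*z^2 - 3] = 12*z^2 - 6*z - 4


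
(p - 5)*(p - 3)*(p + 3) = p^3 - 5*p^2 - 9*p + 45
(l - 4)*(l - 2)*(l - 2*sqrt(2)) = l^3 - 6*l^2 - 2*sqrt(2)*l^2 + 8*l + 12*sqrt(2)*l - 16*sqrt(2)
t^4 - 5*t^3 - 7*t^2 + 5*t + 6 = (t - 6)*(t - 1)*(t + 1)^2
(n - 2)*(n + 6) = n^2 + 4*n - 12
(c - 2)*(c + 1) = c^2 - c - 2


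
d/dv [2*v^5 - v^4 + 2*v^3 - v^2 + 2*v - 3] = 10*v^4 - 4*v^3 + 6*v^2 - 2*v + 2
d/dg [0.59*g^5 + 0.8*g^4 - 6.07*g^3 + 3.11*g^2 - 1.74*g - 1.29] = 2.95*g^4 + 3.2*g^3 - 18.21*g^2 + 6.22*g - 1.74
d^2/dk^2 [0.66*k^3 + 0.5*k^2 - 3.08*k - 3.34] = 3.96*k + 1.0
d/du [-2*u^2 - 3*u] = -4*u - 3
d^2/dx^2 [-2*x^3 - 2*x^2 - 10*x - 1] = -12*x - 4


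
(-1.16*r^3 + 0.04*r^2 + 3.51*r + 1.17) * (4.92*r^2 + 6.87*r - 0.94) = -5.7072*r^5 - 7.7724*r^4 + 18.6344*r^3 + 29.8325*r^2 + 4.7385*r - 1.0998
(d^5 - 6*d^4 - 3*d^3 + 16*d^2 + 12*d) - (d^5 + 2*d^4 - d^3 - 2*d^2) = -8*d^4 - 2*d^3 + 18*d^2 + 12*d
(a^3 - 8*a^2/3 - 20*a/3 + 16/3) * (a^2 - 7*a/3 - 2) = a^5 - 5*a^4 - 22*a^3/9 + 236*a^2/9 + 8*a/9 - 32/3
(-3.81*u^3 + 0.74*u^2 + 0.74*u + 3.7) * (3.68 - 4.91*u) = 18.7071*u^4 - 17.6542*u^3 - 0.9102*u^2 - 15.4438*u + 13.616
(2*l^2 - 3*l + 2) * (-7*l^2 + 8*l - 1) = -14*l^4 + 37*l^3 - 40*l^2 + 19*l - 2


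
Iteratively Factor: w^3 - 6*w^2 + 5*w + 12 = (w - 3)*(w^2 - 3*w - 4) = (w - 4)*(w - 3)*(w + 1)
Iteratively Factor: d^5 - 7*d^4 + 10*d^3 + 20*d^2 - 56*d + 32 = (d - 1)*(d^4 - 6*d^3 + 4*d^2 + 24*d - 32) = (d - 2)*(d - 1)*(d^3 - 4*d^2 - 4*d + 16) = (d - 2)*(d - 1)*(d + 2)*(d^2 - 6*d + 8) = (d - 4)*(d - 2)*(d - 1)*(d + 2)*(d - 2)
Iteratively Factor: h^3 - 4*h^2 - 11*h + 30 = (h - 5)*(h^2 + h - 6) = (h - 5)*(h + 3)*(h - 2)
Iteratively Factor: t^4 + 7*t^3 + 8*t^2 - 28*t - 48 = (t + 3)*(t^3 + 4*t^2 - 4*t - 16) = (t + 3)*(t + 4)*(t^2 - 4) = (t + 2)*(t + 3)*(t + 4)*(t - 2)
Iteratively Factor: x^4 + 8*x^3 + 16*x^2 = (x + 4)*(x^3 + 4*x^2) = (x + 4)^2*(x^2) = x*(x + 4)^2*(x)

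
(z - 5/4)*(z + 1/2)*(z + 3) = z^3 + 9*z^2/4 - 23*z/8 - 15/8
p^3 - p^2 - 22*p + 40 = (p - 4)*(p - 2)*(p + 5)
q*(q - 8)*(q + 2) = q^3 - 6*q^2 - 16*q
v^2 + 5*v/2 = v*(v + 5/2)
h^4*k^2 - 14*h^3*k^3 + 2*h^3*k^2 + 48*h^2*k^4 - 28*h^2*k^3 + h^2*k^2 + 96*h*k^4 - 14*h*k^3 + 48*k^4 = (h - 8*k)*(h - 6*k)*(h*k + k)^2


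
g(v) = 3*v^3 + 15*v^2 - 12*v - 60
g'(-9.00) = 447.00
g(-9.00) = -924.00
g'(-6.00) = 132.00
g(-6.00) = -96.00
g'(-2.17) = -34.72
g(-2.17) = 6.02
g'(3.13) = 170.07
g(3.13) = 141.39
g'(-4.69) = 45.26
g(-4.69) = 16.74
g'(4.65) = 322.10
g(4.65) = 510.17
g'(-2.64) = -28.47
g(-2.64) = 21.02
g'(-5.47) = 93.19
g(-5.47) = -36.55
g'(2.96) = 155.65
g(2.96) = 113.71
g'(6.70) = 593.01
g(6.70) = 1435.24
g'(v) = 9*v^2 + 30*v - 12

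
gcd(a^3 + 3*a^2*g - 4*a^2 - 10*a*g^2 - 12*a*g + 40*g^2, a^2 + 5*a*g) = a + 5*g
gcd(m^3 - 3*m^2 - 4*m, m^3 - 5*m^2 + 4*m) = m^2 - 4*m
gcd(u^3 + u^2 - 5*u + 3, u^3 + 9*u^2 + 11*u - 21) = u^2 + 2*u - 3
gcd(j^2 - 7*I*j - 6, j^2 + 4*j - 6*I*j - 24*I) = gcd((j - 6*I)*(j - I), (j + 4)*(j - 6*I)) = j - 6*I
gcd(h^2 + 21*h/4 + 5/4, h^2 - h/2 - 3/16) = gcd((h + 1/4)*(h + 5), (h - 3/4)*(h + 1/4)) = h + 1/4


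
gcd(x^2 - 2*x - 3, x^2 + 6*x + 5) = x + 1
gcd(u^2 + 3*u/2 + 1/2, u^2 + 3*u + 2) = u + 1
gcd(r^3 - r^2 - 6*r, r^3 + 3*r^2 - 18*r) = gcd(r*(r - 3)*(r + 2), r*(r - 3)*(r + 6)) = r^2 - 3*r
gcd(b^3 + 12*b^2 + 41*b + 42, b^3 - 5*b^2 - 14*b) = b + 2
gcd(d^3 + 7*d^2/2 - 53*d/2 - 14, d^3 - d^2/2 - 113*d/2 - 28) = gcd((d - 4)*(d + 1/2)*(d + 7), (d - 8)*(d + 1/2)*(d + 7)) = d^2 + 15*d/2 + 7/2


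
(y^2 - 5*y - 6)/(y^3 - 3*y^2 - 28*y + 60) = (y + 1)/(y^2 + 3*y - 10)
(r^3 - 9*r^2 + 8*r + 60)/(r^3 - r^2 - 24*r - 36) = (r - 5)/(r + 3)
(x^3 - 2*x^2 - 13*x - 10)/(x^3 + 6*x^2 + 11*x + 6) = (x - 5)/(x + 3)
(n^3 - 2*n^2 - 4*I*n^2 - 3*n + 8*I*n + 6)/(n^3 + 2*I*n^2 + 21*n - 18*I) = (n - 2)/(n + 6*I)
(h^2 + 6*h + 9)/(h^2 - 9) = (h + 3)/(h - 3)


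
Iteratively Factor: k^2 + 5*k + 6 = (k + 2)*(k + 3)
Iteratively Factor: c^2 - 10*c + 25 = (c - 5)*(c - 5)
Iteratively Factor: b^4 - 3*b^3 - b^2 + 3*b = (b - 3)*(b^3 - b) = b*(b - 3)*(b^2 - 1) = b*(b - 3)*(b + 1)*(b - 1)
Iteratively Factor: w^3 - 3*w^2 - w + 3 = (w + 1)*(w^2 - 4*w + 3) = (w - 1)*(w + 1)*(w - 3)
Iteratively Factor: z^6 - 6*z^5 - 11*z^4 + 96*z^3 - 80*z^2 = (z)*(z^5 - 6*z^4 - 11*z^3 + 96*z^2 - 80*z) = z^2*(z^4 - 6*z^3 - 11*z^2 + 96*z - 80) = z^2*(z - 4)*(z^3 - 2*z^2 - 19*z + 20) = z^2*(z - 4)*(z + 4)*(z^2 - 6*z + 5) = z^2*(z - 4)*(z - 1)*(z + 4)*(z - 5)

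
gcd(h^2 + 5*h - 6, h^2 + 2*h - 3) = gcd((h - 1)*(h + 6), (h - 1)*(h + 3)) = h - 1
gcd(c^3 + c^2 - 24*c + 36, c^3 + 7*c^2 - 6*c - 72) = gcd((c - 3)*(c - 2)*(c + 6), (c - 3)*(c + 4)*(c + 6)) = c^2 + 3*c - 18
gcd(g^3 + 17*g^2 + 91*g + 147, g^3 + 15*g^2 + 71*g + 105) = g^2 + 10*g + 21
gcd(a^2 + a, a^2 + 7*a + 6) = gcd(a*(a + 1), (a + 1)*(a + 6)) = a + 1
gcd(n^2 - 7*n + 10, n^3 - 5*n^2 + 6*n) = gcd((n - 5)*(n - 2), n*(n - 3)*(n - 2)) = n - 2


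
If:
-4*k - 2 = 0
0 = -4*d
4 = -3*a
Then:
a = -4/3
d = 0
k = -1/2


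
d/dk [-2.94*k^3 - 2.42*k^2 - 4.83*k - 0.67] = -8.82*k^2 - 4.84*k - 4.83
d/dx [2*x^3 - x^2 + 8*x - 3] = 6*x^2 - 2*x + 8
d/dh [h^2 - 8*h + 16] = 2*h - 8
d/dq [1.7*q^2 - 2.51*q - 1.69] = 3.4*q - 2.51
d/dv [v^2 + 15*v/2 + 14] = 2*v + 15/2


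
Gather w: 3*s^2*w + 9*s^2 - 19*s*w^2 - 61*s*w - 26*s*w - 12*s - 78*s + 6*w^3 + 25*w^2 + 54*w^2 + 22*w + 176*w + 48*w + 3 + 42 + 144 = 9*s^2 - 90*s + 6*w^3 + w^2*(79 - 19*s) + w*(3*s^2 - 87*s + 246) + 189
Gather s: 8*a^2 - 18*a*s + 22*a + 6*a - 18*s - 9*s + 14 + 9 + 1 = 8*a^2 + 28*a + s*(-18*a - 27) + 24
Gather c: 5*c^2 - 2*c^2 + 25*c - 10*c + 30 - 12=3*c^2 + 15*c + 18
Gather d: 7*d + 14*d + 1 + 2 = 21*d + 3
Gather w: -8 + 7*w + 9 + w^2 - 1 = w^2 + 7*w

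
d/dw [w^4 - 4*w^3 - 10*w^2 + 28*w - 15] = 4*w^3 - 12*w^2 - 20*w + 28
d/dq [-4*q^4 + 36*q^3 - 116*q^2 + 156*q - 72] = -16*q^3 + 108*q^2 - 232*q + 156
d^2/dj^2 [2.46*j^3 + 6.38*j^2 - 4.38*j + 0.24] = 14.76*j + 12.76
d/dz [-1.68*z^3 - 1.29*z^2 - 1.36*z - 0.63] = -5.04*z^2 - 2.58*z - 1.36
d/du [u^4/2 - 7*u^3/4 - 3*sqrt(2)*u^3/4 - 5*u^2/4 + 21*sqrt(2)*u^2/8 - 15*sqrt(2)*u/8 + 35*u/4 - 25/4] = 2*u^3 - 21*u^2/4 - 9*sqrt(2)*u^2/4 - 5*u/2 + 21*sqrt(2)*u/4 - 15*sqrt(2)/8 + 35/4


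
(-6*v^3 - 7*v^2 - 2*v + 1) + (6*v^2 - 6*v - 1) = -6*v^3 - v^2 - 8*v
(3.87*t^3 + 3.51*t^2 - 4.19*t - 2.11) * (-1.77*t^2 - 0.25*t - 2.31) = -6.8499*t^5 - 7.1802*t^4 - 2.4009*t^3 - 3.3259*t^2 + 10.2064*t + 4.8741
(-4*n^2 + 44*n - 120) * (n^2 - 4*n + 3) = -4*n^4 + 60*n^3 - 308*n^2 + 612*n - 360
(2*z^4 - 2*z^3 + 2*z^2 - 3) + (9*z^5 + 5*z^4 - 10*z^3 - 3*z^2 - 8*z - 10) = 9*z^5 + 7*z^4 - 12*z^3 - z^2 - 8*z - 13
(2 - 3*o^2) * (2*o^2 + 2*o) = -6*o^4 - 6*o^3 + 4*o^2 + 4*o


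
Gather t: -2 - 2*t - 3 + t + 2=-t - 3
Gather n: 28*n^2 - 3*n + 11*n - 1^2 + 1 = 28*n^2 + 8*n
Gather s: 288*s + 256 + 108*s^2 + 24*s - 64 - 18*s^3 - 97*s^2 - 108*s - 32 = -18*s^3 + 11*s^2 + 204*s + 160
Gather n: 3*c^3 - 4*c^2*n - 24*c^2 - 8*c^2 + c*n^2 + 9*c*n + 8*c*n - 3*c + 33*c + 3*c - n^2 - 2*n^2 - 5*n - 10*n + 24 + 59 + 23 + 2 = 3*c^3 - 32*c^2 + 33*c + n^2*(c - 3) + n*(-4*c^2 + 17*c - 15) + 108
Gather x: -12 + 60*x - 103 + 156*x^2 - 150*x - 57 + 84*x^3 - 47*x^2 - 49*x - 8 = 84*x^3 + 109*x^2 - 139*x - 180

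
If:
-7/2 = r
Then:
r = -7/2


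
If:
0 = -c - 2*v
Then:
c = -2*v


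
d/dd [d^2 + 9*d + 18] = 2*d + 9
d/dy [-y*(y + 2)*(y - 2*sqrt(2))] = -3*y^2 - 4*y + 4*sqrt(2)*y + 4*sqrt(2)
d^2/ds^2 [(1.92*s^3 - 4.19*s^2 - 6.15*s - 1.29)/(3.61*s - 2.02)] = (50.043264*s^3 - 84.006144*s^2 + 47.006208*s - 157.51063)/(47.045881*s^3 - 78.974526*s^2 + 44.190732*s - 8.242408)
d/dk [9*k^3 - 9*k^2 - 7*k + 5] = 27*k^2 - 18*k - 7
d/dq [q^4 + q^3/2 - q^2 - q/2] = 4*q^3 + 3*q^2/2 - 2*q - 1/2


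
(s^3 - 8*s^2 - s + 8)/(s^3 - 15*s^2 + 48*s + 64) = (s - 1)/(s - 8)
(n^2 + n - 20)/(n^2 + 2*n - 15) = (n - 4)/(n - 3)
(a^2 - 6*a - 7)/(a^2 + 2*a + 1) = (a - 7)/(a + 1)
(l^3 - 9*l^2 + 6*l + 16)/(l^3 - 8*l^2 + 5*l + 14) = (l - 8)/(l - 7)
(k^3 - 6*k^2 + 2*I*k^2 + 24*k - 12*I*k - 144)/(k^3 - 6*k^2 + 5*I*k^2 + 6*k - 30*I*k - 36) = (k - 4*I)/(k - I)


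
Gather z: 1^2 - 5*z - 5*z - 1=-10*z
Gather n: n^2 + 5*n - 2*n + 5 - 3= n^2 + 3*n + 2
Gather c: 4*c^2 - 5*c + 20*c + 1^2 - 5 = 4*c^2 + 15*c - 4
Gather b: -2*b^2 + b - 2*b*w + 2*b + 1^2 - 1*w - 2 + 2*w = -2*b^2 + b*(3 - 2*w) + w - 1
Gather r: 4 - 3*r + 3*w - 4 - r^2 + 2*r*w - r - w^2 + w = -r^2 + r*(2*w - 4) - w^2 + 4*w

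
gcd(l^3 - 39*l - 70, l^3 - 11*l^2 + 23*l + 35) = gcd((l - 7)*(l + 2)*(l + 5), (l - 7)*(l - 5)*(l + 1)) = l - 7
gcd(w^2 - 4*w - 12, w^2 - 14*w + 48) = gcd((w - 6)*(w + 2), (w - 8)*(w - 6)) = w - 6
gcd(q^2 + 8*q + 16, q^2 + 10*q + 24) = q + 4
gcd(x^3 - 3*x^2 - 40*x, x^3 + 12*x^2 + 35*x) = x^2 + 5*x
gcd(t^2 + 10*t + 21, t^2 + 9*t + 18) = t + 3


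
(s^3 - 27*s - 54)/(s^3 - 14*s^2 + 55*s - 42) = (s^2 + 6*s + 9)/(s^2 - 8*s + 7)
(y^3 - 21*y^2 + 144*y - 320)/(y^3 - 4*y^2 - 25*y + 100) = (y^2 - 16*y + 64)/(y^2 + y - 20)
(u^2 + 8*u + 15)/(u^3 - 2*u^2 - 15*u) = (u + 5)/(u*(u - 5))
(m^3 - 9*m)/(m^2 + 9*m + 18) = m*(m - 3)/(m + 6)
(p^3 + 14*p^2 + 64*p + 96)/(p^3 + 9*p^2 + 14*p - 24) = (p + 4)/(p - 1)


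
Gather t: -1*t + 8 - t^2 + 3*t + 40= -t^2 + 2*t + 48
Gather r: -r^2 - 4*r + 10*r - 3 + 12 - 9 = -r^2 + 6*r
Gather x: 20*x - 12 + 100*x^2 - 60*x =100*x^2 - 40*x - 12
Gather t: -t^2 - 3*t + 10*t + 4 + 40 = -t^2 + 7*t + 44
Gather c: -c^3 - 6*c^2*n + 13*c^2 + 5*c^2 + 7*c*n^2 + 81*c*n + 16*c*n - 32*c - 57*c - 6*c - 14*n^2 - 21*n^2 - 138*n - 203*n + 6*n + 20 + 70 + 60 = -c^3 + c^2*(18 - 6*n) + c*(7*n^2 + 97*n - 95) - 35*n^2 - 335*n + 150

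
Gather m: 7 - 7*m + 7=14 - 7*m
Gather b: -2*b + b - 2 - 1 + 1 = -b - 2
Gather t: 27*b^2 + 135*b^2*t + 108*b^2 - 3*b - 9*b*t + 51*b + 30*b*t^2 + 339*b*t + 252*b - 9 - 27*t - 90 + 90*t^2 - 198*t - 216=135*b^2 + 300*b + t^2*(30*b + 90) + t*(135*b^2 + 330*b - 225) - 315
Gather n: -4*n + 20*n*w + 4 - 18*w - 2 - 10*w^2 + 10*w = n*(20*w - 4) - 10*w^2 - 8*w + 2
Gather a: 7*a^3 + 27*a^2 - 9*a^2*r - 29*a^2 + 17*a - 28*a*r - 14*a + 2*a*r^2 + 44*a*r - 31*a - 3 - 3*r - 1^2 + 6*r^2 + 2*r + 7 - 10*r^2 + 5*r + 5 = 7*a^3 + a^2*(-9*r - 2) + a*(2*r^2 + 16*r - 28) - 4*r^2 + 4*r + 8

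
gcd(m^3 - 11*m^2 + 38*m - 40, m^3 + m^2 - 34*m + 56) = m^2 - 6*m + 8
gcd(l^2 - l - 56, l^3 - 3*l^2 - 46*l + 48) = l - 8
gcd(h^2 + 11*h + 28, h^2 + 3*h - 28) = h + 7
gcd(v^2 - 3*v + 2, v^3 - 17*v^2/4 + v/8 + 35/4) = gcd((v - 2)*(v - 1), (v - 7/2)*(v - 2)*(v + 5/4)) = v - 2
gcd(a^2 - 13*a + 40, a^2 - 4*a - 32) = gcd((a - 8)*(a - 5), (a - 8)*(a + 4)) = a - 8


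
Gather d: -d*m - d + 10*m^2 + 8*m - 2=d*(-m - 1) + 10*m^2 + 8*m - 2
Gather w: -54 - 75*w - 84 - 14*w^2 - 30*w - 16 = -14*w^2 - 105*w - 154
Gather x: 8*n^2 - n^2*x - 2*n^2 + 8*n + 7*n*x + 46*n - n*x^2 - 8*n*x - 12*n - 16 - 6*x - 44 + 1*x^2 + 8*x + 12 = 6*n^2 + 42*n + x^2*(1 - n) + x*(-n^2 - n + 2) - 48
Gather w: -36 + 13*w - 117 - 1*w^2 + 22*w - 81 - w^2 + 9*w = -2*w^2 + 44*w - 234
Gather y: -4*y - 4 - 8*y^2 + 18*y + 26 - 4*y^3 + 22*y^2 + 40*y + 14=-4*y^3 + 14*y^2 + 54*y + 36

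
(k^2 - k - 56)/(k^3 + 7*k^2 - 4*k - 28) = (k - 8)/(k^2 - 4)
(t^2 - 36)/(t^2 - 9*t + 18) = (t + 6)/(t - 3)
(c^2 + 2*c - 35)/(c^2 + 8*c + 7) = (c - 5)/(c + 1)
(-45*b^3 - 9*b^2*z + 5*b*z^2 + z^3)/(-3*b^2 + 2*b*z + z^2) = (-15*b^2 + 2*b*z + z^2)/(-b + z)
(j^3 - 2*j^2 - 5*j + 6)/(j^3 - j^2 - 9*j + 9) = (j + 2)/(j + 3)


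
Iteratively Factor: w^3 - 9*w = (w + 3)*(w^2 - 3*w) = w*(w + 3)*(w - 3)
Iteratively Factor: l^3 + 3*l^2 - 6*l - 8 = (l - 2)*(l^2 + 5*l + 4) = (l - 2)*(l + 1)*(l + 4)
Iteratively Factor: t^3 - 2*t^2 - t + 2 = (t + 1)*(t^2 - 3*t + 2) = (t - 1)*(t + 1)*(t - 2)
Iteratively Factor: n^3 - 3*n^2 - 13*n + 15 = (n - 5)*(n^2 + 2*n - 3) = (n - 5)*(n + 3)*(n - 1)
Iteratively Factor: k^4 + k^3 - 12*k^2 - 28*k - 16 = (k - 4)*(k^3 + 5*k^2 + 8*k + 4) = (k - 4)*(k + 2)*(k^2 + 3*k + 2) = (k - 4)*(k + 1)*(k + 2)*(k + 2)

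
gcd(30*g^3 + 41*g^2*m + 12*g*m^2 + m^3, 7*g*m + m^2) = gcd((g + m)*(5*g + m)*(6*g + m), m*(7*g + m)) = 1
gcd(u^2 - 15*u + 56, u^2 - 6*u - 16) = u - 8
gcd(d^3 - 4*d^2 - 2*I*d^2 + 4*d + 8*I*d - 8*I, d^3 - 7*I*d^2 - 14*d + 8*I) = d - 2*I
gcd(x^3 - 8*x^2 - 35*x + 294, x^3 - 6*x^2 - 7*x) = x - 7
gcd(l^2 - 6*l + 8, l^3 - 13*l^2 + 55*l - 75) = 1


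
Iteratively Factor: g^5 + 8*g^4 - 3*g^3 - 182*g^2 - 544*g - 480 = (g + 4)*(g^4 + 4*g^3 - 19*g^2 - 106*g - 120) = (g + 3)*(g + 4)*(g^3 + g^2 - 22*g - 40) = (g + 2)*(g + 3)*(g + 4)*(g^2 - g - 20) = (g - 5)*(g + 2)*(g + 3)*(g + 4)*(g + 4)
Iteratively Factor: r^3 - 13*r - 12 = (r + 1)*(r^2 - r - 12) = (r - 4)*(r + 1)*(r + 3)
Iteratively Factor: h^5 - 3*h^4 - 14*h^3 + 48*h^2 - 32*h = (h)*(h^4 - 3*h^3 - 14*h^2 + 48*h - 32) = h*(h - 1)*(h^3 - 2*h^2 - 16*h + 32) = h*(h - 1)*(h + 4)*(h^2 - 6*h + 8) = h*(h - 4)*(h - 1)*(h + 4)*(h - 2)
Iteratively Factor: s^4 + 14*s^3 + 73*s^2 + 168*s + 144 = (s + 3)*(s^3 + 11*s^2 + 40*s + 48) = (s + 3)*(s + 4)*(s^2 + 7*s + 12) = (s + 3)^2*(s + 4)*(s + 4)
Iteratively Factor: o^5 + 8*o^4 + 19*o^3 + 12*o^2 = (o + 1)*(o^4 + 7*o^3 + 12*o^2) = (o + 1)*(o + 4)*(o^3 + 3*o^2) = o*(o + 1)*(o + 4)*(o^2 + 3*o) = o^2*(o + 1)*(o + 4)*(o + 3)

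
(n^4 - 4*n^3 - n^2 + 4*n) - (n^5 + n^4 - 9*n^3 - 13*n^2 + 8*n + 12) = -n^5 + 5*n^3 + 12*n^2 - 4*n - 12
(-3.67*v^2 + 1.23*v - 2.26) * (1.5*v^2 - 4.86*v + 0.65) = -5.505*v^4 + 19.6812*v^3 - 11.7533*v^2 + 11.7831*v - 1.469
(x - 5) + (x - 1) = 2*x - 6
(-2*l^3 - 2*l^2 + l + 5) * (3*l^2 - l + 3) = -6*l^5 - 4*l^4 - l^3 + 8*l^2 - 2*l + 15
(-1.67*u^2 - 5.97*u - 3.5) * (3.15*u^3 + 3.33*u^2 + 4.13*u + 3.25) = -5.2605*u^5 - 24.3666*u^4 - 37.8022*u^3 - 41.7386*u^2 - 33.8575*u - 11.375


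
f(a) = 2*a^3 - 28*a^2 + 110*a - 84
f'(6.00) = -10.00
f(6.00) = 0.00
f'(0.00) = 110.00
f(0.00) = -84.00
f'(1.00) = 60.00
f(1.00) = 0.00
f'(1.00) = 60.00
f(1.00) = 0.00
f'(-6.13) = 678.74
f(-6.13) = -2271.15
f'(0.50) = 83.50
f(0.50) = -35.75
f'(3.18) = -7.41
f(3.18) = 46.97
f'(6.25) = -5.62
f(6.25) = -1.97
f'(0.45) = 86.02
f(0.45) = -39.99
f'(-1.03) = 174.05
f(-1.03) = -229.19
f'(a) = 6*a^2 - 56*a + 110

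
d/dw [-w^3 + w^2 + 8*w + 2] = -3*w^2 + 2*w + 8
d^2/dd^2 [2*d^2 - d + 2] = 4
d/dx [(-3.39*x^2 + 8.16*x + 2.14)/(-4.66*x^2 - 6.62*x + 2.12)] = (60.4674*x^2 + 5.57119999999999*x + 31.466)/(21.7156*x^4 + 61.6984*x^3 + 24.066*x^2 - 28.0688*x + 4.4944)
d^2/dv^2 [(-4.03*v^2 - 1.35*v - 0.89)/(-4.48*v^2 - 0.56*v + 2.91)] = (33.9691520000001*v^3 + 422.40576*v^2 + 118.995072*v + 96.416518)/(89.915392*v^6 + 33.718272*v^5 - 170.999808*v^4 - 43.628032*v^3 + 111.073536*v^2 + 14.226408*v - 24.642171)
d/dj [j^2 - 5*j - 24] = 2*j - 5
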